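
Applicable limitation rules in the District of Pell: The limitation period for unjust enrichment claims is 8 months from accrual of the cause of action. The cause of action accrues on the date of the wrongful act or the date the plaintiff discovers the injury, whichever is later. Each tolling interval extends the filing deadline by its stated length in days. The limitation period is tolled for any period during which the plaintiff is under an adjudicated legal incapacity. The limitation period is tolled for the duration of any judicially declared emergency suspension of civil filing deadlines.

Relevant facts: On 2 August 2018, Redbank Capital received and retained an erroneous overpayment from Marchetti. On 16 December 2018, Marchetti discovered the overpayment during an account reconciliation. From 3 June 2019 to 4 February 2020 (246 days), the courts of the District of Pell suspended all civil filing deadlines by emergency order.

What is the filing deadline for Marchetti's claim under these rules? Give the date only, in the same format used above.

Taking the later of the act (2 August 2018) and discovery (16 December 2018), the claim accrued on 16 December 2018.
The untolled deadline — 8 months after 16 December 2018 — is 16 August 2019.
The period was tolled for 246 days by the emergency suspension of filing deadlines (3 June 2019 to 4 February 2020), pushing the deadline to 18 April 2020.

18 April 2020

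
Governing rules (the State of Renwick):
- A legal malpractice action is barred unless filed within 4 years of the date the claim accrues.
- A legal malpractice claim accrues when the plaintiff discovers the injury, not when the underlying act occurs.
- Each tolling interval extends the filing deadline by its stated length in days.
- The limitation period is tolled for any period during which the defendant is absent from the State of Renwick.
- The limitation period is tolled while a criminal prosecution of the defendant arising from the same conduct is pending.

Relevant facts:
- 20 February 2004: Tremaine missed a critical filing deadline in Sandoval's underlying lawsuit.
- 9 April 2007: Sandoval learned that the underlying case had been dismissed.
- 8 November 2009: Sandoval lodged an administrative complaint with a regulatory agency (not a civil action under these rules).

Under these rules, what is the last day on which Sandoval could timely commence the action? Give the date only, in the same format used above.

The claim did not accrue until Sandoval discovered the injury on 9 April 2007; the 20 February 2004 act date does not start the clock under the stated rule.
The untolled deadline — 4 years after 9 April 2007 — is 9 April 2011.
None of the other events listed affects the running of the period under the stated rules.

9 April 2011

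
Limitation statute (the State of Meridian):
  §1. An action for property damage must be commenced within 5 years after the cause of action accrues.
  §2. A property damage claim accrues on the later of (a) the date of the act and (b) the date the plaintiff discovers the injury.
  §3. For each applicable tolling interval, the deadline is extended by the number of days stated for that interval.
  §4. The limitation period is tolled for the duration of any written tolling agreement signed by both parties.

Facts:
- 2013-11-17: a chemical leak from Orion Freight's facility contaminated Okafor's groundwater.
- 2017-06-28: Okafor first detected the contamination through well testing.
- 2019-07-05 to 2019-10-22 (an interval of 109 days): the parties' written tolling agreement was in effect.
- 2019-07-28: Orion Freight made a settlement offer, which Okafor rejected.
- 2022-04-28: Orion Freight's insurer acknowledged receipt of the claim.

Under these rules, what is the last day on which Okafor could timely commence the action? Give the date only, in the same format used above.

Because discovery on 2017-06-28 post-dates the 2013-11-17 act, accrual under the later-of rule falls on 2017-06-28.
Adding the 5 years base period to 2017-06-28 gives a deadline of 2022-06-28, before any tolling.
Because the written tolling agreement ran from 2019-07-05 to 2019-10-22, the deadline is extended by 109 days to 2022-10-15.
The other events in the timeline have no effect on the limitation period under the stated rules.

2022-10-15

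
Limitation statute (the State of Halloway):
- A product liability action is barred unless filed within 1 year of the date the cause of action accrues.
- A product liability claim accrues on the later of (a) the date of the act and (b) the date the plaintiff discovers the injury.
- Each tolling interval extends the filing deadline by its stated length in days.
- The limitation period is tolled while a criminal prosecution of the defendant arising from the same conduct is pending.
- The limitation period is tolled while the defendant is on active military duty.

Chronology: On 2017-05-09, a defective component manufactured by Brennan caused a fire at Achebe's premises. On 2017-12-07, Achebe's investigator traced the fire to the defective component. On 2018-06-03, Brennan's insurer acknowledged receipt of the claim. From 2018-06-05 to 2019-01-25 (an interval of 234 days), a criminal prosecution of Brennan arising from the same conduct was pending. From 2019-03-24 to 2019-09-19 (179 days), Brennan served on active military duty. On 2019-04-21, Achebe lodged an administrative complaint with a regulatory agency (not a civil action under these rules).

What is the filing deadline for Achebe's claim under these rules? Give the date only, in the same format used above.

2020-01-24

The claim accrued on 2017-12-07 — the later of the 2017-05-09 act and the 2017-12-07 discovery.
1 year from 2017-12-07 is 2018-12-07.
The pending criminal prosecution from 2018-06-05 to 2019-01-25 tolled the period for 234 days, extending the deadline to 2019-07-29.
The period was tolled for 179 days by the defendant's active military service (2019-03-24 to 2019-09-19), pushing the deadline to 2020-01-24.
The other events in the timeline have no effect on the limitation period under the stated rules.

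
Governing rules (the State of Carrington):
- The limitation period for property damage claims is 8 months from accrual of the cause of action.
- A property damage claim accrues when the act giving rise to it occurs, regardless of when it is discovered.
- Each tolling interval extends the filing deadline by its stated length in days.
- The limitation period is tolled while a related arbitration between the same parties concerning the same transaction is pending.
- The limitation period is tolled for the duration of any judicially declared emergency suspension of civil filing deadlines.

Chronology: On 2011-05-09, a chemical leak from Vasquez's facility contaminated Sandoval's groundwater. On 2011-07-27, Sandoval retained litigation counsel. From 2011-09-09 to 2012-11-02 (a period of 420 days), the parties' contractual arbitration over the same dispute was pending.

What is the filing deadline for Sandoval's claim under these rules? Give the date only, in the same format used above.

2013-03-04

The limitation period began to run on 2011-05-09.
Adding the 8 months base period to 2011-05-09 gives a deadline of 2012-01-09, before any tolling.
Because the pending related arbitration ran from 2011-09-09 to 2012-11-02, the deadline is extended by 420 days to 2013-03-04.
The other events in the timeline have no effect on the limitation period under the stated rules.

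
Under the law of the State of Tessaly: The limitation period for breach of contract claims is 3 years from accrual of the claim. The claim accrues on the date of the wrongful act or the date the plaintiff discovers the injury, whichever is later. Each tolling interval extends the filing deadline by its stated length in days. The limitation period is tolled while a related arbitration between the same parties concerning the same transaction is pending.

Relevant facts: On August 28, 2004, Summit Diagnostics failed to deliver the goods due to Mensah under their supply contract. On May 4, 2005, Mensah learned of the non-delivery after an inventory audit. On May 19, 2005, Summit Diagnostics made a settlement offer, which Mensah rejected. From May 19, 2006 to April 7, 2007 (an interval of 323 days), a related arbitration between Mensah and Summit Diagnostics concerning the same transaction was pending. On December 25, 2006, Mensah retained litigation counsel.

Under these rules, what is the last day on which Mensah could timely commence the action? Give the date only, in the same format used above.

Taking the later of the act (August 28, 2004) and discovery (May 4, 2005), the claim accrued on May 4, 2005.
The untolled deadline — 3 years after May 4, 2005 — is May 4, 2008.
The pending related arbitration from May 19, 2006 to April 7, 2007 tolled the period for 323 days, extending the deadline to March 23, 2009.
Nothing else in the chronology tolls or restarts the period.

March 23, 2009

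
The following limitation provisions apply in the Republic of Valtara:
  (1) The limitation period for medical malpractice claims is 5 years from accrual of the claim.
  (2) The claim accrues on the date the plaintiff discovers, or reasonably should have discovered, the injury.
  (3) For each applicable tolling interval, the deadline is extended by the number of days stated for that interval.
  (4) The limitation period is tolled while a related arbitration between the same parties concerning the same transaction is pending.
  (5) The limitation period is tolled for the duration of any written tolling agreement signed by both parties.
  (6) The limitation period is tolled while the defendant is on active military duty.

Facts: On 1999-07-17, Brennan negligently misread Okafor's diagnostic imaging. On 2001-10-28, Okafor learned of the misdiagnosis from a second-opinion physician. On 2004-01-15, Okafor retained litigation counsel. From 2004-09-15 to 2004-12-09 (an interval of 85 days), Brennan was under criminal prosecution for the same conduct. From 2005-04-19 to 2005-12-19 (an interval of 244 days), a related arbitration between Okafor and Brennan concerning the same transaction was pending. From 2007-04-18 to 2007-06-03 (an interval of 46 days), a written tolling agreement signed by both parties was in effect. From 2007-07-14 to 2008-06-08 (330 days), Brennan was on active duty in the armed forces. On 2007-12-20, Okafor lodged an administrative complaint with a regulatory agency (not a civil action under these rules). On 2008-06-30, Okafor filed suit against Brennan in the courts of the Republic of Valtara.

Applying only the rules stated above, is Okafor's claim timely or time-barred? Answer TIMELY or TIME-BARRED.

TIMELY

The claim did not accrue until Okafor discovered the injury on 2001-10-28; the 1999-07-17 act date does not start the clock under the stated rule.
The untolled deadline — 5 years after 2001-10-28 — is 2006-10-28.
Because the pending related arbitration ran from 2005-04-19 to 2005-12-19, the deadline is extended by 244 days to 2007-06-29.
The written tolling agreement from 2007-04-18 to 2007-06-03 tolled the period for 46 days, extending the deadline to 2007-08-14.
The defendant's active military service from 2007-07-14 to 2008-06-08 tolled the period for 330 days, extending the deadline to 2008-07-09.
The pending criminal prosecution from 2004-09-15 to 2004-12-09 does not toll the period, because no stated rule makes a criminal prosecution a tolling event.
None of the other events listed affects the running of the period under the stated rules.
Okafor filed on 2008-06-30, before the 2008-07-09 deadline, so the action is timely.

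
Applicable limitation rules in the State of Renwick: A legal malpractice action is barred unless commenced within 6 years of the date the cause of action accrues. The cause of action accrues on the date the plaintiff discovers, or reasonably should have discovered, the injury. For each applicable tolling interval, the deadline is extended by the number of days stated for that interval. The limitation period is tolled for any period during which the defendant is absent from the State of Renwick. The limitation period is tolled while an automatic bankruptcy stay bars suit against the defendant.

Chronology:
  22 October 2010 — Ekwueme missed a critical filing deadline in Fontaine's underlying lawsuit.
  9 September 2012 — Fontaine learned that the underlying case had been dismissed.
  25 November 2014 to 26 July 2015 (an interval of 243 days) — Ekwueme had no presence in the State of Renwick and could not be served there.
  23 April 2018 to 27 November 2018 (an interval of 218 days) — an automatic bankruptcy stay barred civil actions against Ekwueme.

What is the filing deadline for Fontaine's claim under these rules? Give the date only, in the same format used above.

Accrual is tied to discovery, so the period began on 9 September 2012 rather than on 22 October 2010 when the act occurred.
6 years from 9 September 2012 is 9 September 2018.
The defendant's absence from the jurisdiction from 25 November 2014 to 26 July 2015 tolled the period for 243 days, extending the deadline to 10 May 2019.
The automatic bankruptcy stay from 23 April 2018 to 27 November 2018 tolled the period for 218 days, extending the deadline to 14 December 2019.

14 December 2019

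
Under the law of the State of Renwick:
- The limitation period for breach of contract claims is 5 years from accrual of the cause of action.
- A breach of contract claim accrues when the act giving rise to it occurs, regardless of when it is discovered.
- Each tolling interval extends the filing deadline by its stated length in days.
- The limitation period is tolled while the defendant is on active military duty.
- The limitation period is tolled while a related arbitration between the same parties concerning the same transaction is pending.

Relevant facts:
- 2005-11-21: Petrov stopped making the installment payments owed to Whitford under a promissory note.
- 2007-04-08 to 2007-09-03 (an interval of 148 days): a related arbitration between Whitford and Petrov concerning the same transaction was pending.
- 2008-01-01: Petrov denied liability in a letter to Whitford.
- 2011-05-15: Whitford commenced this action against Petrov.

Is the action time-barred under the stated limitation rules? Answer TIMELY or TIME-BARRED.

TIME-BARRED

The cause of action accrued on 2005-11-21, the date of the act.
5 years from 2005-11-21 is 2010-11-21.
The pending related arbitration from 2007-04-08 to 2007-09-03 tolled the period for 148 days, extending the deadline to 2011-04-18.
Nothing else in the chronology tolls or restarts the period.
The 2011-05-15 filing falls after the 2011-04-18 deadline; the claim is time-barred.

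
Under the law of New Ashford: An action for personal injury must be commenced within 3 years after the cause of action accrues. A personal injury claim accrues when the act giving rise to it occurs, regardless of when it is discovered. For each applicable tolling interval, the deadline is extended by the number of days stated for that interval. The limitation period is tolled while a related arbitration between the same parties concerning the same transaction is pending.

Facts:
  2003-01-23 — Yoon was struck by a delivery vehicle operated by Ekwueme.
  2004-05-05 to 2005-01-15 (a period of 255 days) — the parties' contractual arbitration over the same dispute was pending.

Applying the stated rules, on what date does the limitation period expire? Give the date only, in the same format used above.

2006-10-05

The claim accrued on 2003-01-23, when the wrongful act occurred.
The untolled deadline — 3 years after 2003-01-23 — is 2006-01-23.
The period was tolled for 255 days by the pending related arbitration (2004-05-05 to 2005-01-15), pushing the deadline to 2006-10-05.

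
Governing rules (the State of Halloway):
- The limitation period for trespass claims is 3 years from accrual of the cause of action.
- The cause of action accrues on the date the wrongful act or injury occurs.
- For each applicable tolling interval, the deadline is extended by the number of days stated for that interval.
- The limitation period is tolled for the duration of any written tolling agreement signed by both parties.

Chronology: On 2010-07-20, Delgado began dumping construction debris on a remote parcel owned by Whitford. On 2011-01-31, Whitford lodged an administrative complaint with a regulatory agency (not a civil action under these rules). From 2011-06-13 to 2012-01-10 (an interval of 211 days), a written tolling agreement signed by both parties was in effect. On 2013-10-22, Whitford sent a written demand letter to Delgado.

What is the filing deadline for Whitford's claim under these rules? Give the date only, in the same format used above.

2014-02-16

The cause of action accrued on 2010-07-20, the date of the act.
3 years from 2010-07-20 is 2013-07-20.
The written tolling agreement from 2011-06-13 to 2012-01-10 tolled the period for 211 days, extending the deadline to 2014-02-16.
The other events in the timeline have no effect on the limitation period under the stated rules.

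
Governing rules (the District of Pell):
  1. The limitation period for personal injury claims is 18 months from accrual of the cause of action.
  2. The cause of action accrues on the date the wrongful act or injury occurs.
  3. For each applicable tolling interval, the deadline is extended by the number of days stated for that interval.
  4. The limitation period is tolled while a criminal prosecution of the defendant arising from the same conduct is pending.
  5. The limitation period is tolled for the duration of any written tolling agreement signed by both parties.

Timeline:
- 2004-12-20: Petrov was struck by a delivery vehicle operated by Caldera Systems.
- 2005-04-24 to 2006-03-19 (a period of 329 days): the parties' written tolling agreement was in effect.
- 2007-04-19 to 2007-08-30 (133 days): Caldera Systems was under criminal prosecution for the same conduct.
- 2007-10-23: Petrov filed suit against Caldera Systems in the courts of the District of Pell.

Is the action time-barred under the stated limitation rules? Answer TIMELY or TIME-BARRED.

The claim accrued on 2004-12-20, when the wrongful act occurred.
18 months from 2004-12-20 is 2006-06-20.
The written tolling agreement from 2005-04-24 to 2006-03-19 tolled the period for 329 days, extending the deadline to 2007-05-15.
Because the pending criminal prosecution ran from 2007-04-19 to 2007-08-30, the deadline is extended by 133 days to 2007-09-25.
The 2007-10-23 filing falls after the 2007-09-25 deadline; the claim is time-barred.

TIME-BARRED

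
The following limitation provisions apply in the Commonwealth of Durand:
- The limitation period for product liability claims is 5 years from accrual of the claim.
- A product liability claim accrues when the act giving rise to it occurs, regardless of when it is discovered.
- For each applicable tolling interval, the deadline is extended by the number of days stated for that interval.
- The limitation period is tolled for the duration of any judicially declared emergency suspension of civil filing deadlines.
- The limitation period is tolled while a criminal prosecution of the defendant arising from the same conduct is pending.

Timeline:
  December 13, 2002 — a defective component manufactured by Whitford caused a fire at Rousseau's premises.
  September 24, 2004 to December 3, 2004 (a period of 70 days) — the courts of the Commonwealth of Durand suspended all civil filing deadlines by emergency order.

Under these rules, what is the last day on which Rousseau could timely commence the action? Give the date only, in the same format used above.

February 21, 2008

The limitation period began to run on December 13, 2002.
The untolled deadline — 5 years after December 13, 2002 — is December 13, 2007.
The emergency suspension of filing deadlines from September 24, 2004 to December 3, 2004 tolled the period for 70 days, extending the deadline to February 21, 2008.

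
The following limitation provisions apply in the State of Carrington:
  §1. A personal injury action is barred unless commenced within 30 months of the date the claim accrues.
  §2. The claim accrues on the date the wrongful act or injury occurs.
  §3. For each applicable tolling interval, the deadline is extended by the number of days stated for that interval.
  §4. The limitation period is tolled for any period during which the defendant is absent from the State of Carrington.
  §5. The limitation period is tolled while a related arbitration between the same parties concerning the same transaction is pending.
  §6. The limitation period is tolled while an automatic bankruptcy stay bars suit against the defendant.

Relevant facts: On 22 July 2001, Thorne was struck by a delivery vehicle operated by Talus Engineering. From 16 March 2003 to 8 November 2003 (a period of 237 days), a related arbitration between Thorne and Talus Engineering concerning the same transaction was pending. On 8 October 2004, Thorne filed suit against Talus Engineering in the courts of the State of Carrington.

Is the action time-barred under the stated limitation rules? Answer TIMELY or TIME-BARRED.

The limitation period began to run on 22 July 2001.
Adding the 30 months base period to 22 July 2001 gives a deadline of 22 January 2004, before any tolling.
Because the pending related arbitration ran from 16 March 2003 to 8 November 2003, the deadline is extended by 237 days to 15 September 2004.
Thorne filed on 8 October 2004, after the 15 September 2004 deadline, so the action is time-barred.

TIME-BARRED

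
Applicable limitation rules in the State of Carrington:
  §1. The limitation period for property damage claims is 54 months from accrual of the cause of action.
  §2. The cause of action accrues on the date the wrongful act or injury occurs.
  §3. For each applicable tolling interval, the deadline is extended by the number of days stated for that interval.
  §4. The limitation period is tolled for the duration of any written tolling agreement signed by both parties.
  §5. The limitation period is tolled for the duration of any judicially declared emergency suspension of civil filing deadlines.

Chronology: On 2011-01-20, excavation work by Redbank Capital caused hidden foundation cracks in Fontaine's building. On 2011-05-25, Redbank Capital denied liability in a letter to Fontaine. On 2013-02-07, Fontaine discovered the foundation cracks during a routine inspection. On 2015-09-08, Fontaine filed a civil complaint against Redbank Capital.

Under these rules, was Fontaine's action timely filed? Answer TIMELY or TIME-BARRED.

TIME-BARRED

Accrual is governed by the date of the act, so the period began to run on 2011-01-20; the later discovery on 2013-02-07 is irrelevant under the stated rule.
54 months from 2011-01-20 is 2015-07-20.
None of the other events listed affects the running of the period under the stated rules.
Filing on 2015-09-08 missed the 2015-07-20 deadline — the action is time-barred.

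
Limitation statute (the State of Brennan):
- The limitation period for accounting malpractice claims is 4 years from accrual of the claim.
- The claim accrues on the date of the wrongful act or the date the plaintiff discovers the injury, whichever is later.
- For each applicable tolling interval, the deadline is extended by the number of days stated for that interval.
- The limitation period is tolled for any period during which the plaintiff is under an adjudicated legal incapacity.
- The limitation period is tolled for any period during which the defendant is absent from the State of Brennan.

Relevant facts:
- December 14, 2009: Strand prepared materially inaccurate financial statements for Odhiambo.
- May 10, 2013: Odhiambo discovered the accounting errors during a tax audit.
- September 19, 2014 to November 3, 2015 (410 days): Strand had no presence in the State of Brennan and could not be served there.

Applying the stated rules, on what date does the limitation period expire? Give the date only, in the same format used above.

June 24, 2018

The claim accrued on May 10, 2013 — the later of the December 14, 2009 act and the May 10, 2013 discovery.
Adding the 4 years base period to May 10, 2013 gives a deadline of May 10, 2017, before any tolling.
Because the defendant's absence from the jurisdiction ran from September 19, 2014 to November 3, 2015, the deadline is extended by 410 days to June 24, 2018.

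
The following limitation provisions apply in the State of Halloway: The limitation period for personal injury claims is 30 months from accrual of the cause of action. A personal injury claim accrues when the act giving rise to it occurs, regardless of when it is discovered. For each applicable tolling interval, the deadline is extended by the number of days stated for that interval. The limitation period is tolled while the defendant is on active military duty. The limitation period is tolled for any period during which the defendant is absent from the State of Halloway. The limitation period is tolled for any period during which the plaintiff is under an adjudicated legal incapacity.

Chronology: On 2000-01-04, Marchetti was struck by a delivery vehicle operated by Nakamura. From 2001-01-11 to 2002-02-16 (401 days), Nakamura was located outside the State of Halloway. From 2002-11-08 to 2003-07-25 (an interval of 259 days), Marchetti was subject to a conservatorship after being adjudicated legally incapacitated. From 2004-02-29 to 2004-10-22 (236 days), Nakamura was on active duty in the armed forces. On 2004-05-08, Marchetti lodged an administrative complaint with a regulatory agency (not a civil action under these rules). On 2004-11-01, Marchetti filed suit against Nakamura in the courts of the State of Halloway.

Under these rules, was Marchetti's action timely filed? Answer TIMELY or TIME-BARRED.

The cause of action accrued on 2000-01-04, the date of the act.
The untolled deadline — 30 months after 2000-01-04 — is 2002-07-04.
Because the defendant's absence from the jurisdiction ran from 2001-01-11 to 2002-02-16, the deadline is extended by 401 days to 2003-08-09.
The period was tolled for 259 days by the plaintiff's legal incapacity (2002-11-08 to 2003-07-25), pushing the deadline to 2004-04-24.
The defendant's active military service from 2004-02-29 to 2004-10-22 tolled the period for 236 days, extending the deadline to 2004-12-16.
None of the other events listed affects the running of the period under the stated rules.
Marchetti filed on 2004-11-01, before the 2004-12-16 deadline, so the action is timely.

TIMELY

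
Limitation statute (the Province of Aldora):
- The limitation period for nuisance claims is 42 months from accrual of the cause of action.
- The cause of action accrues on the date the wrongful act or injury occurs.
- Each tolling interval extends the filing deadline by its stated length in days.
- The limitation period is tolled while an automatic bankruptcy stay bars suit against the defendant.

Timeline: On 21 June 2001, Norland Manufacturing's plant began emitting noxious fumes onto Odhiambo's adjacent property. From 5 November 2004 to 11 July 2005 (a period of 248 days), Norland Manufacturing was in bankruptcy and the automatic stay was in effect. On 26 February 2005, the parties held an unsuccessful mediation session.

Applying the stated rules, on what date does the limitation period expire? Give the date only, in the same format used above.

26 August 2005

The limitation period began to run on 21 June 2001.
Adding the 42 months base period to 21 June 2001 gives a deadline of 21 December 2004, before any tolling.
The automatic bankruptcy stay from 5 November 2004 to 11 July 2005 tolled the period for 248 days, extending the deadline to 26 August 2005.
Nothing else in the chronology tolls or restarts the period.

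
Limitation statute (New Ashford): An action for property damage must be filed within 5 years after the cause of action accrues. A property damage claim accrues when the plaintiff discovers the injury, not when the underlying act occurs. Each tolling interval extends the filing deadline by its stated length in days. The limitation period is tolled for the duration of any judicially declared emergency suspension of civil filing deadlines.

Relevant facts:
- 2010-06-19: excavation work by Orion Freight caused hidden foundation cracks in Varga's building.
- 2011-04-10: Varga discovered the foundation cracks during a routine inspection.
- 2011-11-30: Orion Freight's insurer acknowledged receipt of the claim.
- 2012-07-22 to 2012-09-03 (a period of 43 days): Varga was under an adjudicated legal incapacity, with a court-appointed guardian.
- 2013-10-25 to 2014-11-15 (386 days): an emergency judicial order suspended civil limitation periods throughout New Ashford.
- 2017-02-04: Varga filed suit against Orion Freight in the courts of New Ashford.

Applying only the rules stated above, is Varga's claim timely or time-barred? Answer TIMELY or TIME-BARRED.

Accrual is tied to discovery, so the period began on 2011-04-10 rather than on 2010-06-19 when the act occurred.
Adding the 5 years base period to 2011-04-10 gives a deadline of 2016-04-10, before any tolling.
Because the emergency suspension of filing deadlines ran from 2013-10-25 to 2014-11-15, the deadline is extended by 386 days to 2017-05-01.
The plaintiff's legal incapacity from 2012-07-22 to 2012-09-03 does not toll the period, because no stated rule makes the plaintiff's incapacity a tolling event.
The other events in the timeline have no effect on the limitation period under the stated rules.
Filing on 2017-02-04 beat the 2017-05-01 deadline — the action is timely.

TIMELY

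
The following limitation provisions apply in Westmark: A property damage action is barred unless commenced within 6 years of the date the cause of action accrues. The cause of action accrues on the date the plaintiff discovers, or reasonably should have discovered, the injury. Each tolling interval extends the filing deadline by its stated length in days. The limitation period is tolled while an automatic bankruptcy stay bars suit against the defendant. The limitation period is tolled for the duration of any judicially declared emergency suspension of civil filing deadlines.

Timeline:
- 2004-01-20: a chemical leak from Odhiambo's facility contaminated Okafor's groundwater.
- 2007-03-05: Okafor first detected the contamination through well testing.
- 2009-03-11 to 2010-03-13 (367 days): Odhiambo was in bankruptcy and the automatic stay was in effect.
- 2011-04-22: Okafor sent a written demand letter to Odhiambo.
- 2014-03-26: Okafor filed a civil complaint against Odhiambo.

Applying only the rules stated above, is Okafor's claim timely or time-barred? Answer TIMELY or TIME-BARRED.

TIME-BARRED

Under the discovery rule, the claim accrued on 2007-03-05, when Okafor discovered the injury — not on the 2004-01-20 date of the underlying act.
Adding the 6 years base period to 2007-03-05 gives a deadline of 2013-03-05, before any tolling.
Because the automatic bankruptcy stay ran from 2009-03-11 to 2010-03-13, the deadline is extended by 367 days to 2014-03-07.
None of the other events listed affects the running of the period under the stated rules.
Filing on 2014-03-26 missed the 2014-03-07 deadline — the action is time-barred.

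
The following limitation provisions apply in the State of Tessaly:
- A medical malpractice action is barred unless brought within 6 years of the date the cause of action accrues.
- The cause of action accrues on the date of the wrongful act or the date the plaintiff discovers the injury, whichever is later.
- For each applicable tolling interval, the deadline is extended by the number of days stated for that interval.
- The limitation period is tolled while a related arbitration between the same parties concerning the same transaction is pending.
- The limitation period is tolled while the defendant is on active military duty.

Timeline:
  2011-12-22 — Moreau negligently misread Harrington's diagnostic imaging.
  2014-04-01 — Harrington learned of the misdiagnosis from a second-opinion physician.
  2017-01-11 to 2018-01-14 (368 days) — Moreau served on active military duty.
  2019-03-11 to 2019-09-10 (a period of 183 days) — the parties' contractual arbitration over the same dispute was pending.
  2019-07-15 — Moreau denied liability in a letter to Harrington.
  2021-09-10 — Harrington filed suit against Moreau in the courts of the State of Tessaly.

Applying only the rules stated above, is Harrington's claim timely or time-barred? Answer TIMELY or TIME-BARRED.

The claim accrued on 2014-04-01 — the later of the 2011-12-22 act and the 2014-04-01 discovery.
The untolled deadline — 6 years after 2014-04-01 — is 2020-04-01.
The defendant's active military service from 2017-01-11 to 2018-01-14 tolled the period for 368 days, extending the deadline to 2021-04-04.
The period was tolled for 183 days by the pending related arbitration (2019-03-11 to 2019-09-10), pushing the deadline to 2021-10-04.
None of the other events listed affects the running of the period under the stated rules.
Filing on 2021-09-10 beat the 2021-10-04 deadline — the action is timely.

TIMELY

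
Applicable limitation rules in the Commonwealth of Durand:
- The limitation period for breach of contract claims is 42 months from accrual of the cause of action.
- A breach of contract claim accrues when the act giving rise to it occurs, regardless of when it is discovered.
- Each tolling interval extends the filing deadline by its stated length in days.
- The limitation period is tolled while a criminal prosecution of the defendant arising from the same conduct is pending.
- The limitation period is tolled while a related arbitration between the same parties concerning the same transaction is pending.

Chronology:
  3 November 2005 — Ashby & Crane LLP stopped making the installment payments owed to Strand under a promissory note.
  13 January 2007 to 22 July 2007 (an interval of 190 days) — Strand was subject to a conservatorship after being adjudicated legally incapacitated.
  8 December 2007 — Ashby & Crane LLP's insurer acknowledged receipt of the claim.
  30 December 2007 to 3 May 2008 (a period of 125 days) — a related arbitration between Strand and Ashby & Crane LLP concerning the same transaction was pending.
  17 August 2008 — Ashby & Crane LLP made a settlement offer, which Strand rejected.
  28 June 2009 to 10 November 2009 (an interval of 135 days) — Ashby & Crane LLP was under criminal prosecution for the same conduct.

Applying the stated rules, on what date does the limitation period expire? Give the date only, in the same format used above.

The limitation period began to run on 3 November 2005.
The untolled deadline — 42 months after 3 November 2005 — is 3 May 2009.
The period was tolled for 125 days by the pending related arbitration (30 December 2007 to 3 May 2008), pushing the deadline to 5 September 2009.
Because the pending criminal prosecution ran from 28 June 2009 to 10 November 2009, the deadline is extended by 135 days to 18 January 2010.
The plaintiff's legal incapacity from 13 January 2007 to 22 July 2007 does not toll the period, because no stated rule makes the plaintiff's incapacity a tolling event.
The other events in the timeline have no effect on the limitation period under the stated rules.

18 January 2010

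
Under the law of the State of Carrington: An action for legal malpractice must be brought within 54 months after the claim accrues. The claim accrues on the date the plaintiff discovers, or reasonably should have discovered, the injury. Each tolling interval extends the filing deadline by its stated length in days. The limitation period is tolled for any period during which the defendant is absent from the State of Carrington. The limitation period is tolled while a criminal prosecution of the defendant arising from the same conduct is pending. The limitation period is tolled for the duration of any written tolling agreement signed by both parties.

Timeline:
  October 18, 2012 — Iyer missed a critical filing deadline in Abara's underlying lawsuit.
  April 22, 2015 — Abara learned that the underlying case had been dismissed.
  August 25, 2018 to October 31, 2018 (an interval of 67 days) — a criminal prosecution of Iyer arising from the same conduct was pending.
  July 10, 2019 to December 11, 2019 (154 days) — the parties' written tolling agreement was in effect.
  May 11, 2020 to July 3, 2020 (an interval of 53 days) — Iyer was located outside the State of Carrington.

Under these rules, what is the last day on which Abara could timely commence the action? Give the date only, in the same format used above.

July 22, 2020

The claim did not accrue until Abara discovered the injury on April 22, 2015; the October 18, 2012 act date does not start the clock under the stated rule.
The untolled deadline — 54 months after April 22, 2015 — is October 22, 2019.
The period was tolled for 67 days by the pending criminal prosecution (August 25, 2018 to October 31, 2018), pushing the deadline to December 28, 2019.
The written tolling agreement from July 10, 2019 to December 11, 2019 tolled the period for 154 days, extending the deadline to May 30, 2020.
Because the defendant's absence from the jurisdiction ran from May 11, 2020 to July 3, 2020, the deadline is extended by 53 days to July 22, 2020.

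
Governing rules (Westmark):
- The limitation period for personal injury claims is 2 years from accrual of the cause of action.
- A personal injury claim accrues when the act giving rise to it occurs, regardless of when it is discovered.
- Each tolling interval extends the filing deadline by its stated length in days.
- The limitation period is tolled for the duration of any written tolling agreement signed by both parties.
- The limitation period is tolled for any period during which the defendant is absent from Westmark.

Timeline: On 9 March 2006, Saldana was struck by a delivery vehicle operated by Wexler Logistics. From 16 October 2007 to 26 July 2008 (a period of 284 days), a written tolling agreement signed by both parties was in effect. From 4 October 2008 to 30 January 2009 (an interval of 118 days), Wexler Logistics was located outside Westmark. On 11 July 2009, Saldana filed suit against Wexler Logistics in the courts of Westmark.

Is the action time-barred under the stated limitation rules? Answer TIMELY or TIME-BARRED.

TIME-BARRED

The cause of action accrued on 9 March 2006, the date of the act.
The untolled deadline — 2 years after 9 March 2006 — is 9 March 2008.
The period was tolled for 284 days by the written tolling agreement (16 October 2007 to 26 July 2008), pushing the deadline to 18 December 2008.
The defendant's absence from the jurisdiction from 4 October 2008 to 30 January 2009 tolled the period for 118 days, extending the deadline to 15 April 2009.
The 11 July 2009 filing falls after the 15 April 2009 deadline; the claim is time-barred.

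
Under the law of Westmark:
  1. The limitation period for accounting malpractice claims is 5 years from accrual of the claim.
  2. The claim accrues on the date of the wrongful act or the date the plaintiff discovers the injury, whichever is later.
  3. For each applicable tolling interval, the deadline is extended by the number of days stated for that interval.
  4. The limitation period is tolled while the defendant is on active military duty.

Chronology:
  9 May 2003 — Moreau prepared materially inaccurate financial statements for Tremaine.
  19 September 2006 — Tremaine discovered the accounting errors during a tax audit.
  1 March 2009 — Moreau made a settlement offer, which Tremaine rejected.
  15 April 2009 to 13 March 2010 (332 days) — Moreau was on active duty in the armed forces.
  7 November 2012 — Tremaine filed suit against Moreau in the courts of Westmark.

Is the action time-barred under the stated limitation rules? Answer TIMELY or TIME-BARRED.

TIME-BARRED

Because discovery on 19 September 2006 post-dates the 9 May 2003 act, accrual under the later-of rule falls on 19 September 2006.
The untolled deadline — 5 years after 19 September 2006 — is 19 September 2011.
The defendant's active military service from 15 April 2009 to 13 March 2010 tolled the period for 332 days, extending the deadline to 16 August 2012.
Nothing else in the chronology tolls or restarts the period.
Tremaine filed on 7 November 2012, after the 16 August 2012 deadline, so the action is time-barred.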